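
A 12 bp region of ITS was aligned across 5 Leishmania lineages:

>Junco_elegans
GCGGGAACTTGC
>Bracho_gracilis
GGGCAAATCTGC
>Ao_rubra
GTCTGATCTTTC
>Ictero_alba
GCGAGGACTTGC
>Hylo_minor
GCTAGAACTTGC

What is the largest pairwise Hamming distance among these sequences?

Pairwise Hamming distances:
  Junco_elegans vs Bracho_gracilis: 5
  Junco_elegans vs Ao_rubra: 5
  Junco_elegans vs Ictero_alba: 2
  Junco_elegans vs Hylo_minor: 2
  Bracho_gracilis vs Ao_rubra: 8
  Bracho_gracilis vs Ictero_alba: 6
  Bracho_gracilis vs Hylo_minor: 6
  Ao_rubra vs Ictero_alba: 6
  Ao_rubra vs Hylo_minor: 5
  Ictero_alba vs Hylo_minor: 2
The largest is 8, between Bracho_gracilis and Ao_rubra.

8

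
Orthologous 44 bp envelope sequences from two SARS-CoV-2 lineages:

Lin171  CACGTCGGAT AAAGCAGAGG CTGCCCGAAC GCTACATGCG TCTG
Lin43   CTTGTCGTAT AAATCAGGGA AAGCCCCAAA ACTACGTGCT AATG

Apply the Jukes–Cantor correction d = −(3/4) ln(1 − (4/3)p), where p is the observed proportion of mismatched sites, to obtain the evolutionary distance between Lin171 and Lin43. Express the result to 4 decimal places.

Differing sites — 2:A/T; 3:C/T; 8:G/T; 14:G/T; 18:A/G; 20:G/A; 21:C/A; 22:T/A; 27:G/C; 30:C/A; 31:G/A; 36:A/G; 40:G/T; 41:T/A; 42:C/A.
p = 15/44 = 0.340909.
d = −0.75 · ln(1 − (4/3)·0.340909) = −0.75 · ln(0.545455) = −0.75 · (-0.606135) = 0.4546.

0.4546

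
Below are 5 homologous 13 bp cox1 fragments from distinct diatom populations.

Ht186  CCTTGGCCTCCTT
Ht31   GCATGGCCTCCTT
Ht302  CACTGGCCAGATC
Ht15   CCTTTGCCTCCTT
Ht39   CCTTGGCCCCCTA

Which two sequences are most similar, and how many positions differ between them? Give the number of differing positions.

1

Pairwise Hamming distances:
  Ht186 vs Ht31: 2
  Ht186 vs Ht302: 6
  Ht186 vs Ht15: 1
  Ht186 vs Ht39: 2
  Ht31 vs Ht302: 7
  Ht31 vs Ht15: 3
  Ht31 vs Ht39: 4
  Ht302 vs Ht15: 7
  Ht302 vs Ht39: 6
  Ht15 vs Ht39: 3
The smallest is 1, between Ht186 and Ht15.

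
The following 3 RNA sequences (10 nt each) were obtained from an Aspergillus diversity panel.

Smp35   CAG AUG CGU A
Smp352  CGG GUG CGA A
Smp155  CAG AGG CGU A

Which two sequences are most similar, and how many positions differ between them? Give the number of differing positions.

1

Pairwise Hamming distances:
  Smp35 vs Smp352: 3
  Smp35 vs Smp155: 1
  Smp352 vs Smp155: 4
The smallest is 1, between Smp35 and Smp155.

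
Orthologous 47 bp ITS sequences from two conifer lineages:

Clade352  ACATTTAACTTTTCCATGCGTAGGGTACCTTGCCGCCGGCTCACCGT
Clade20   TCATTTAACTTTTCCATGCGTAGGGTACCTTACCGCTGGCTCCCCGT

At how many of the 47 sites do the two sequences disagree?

4

Mismatches occur at site 1 (A↔T), site 32 (G↔A), site 37 (C↔T), site 43 (A↔C).
That gives 4 mismatches out of 47 aligned sites, so the Hamming distance is 4.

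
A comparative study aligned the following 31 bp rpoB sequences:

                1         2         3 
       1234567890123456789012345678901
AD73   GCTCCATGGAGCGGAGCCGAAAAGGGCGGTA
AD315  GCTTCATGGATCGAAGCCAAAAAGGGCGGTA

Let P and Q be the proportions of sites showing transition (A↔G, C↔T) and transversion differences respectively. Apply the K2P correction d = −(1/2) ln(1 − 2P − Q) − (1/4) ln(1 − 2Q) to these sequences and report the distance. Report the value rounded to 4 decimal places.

Mismatches occur at site 4 (C→T, transition), site 11 (G→T, transversion), site 14 (G→A, transition), site 19 (G→A, transition).
Of the 4 differences, 3 transitions and 1 transversion over 31 sites: P = 3/31 = 0.096774, Q = 1/31 = 0.032258.
d = −0.5·ln(0.774194) − 0.25·ln(0.935484) = −0.5·(-0.255933) − 0.25·(-0.066691) = 0.1446.

0.1446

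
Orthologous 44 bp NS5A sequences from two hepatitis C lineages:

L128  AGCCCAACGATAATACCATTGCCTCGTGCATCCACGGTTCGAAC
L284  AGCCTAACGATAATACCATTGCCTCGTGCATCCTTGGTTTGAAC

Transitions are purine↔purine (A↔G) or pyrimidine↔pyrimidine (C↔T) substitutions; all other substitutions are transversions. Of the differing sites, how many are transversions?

Mismatches occur at site 5 (C→T, transition), site 34 (A→T, transversion), site 35 (C→T, transition), site 40 (C→T, transition).
Of the 4 differences, 3 transitions and 1 transversion, so the answer is 1.

1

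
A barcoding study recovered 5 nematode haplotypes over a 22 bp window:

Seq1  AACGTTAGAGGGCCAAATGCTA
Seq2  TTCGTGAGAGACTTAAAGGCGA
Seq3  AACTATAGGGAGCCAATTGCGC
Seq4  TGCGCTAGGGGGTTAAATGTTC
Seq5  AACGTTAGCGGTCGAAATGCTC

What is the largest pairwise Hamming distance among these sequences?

Pairwise Hamming distances:
  Seq1 vs Seq2: 9
  Seq1 vs Seq3: 7
  Seq1 vs Seq4: 8
  Seq1 vs Seq5: 4
  Seq2 vs Seq3: 12
  Seq2 vs Seq4: 10
  Seq2 vs Seq5: 11
  Seq3 vs Seq4: 10
  Seq3 vs Seq5: 8
  Seq4 vs Seq5: 8
The largest is 12, between Seq2 and Seq3.

12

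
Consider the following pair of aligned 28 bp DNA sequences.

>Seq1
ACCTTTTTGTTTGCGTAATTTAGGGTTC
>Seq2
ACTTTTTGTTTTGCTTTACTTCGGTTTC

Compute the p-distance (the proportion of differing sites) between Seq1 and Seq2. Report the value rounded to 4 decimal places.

0.2857

Mismatches occur at site 3 (C↔T), site 8 (T↔G), site 9 (G↔T), site 15 (G↔T), site 17 (A↔T), site 19 (T↔C), site 22 (A↔C), site 25 (G↔T).
There are 8 differences over 28 sites, so p = 8/28 = 0.2857.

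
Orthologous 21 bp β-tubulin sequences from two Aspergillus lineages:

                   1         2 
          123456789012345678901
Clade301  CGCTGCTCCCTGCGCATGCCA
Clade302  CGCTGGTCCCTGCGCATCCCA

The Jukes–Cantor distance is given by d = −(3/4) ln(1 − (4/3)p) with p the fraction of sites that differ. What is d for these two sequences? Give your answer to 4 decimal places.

0.1019

The sequences differ at positions 6 (C/G), 18 (G/C).
p = 2/21 = 0.095238.
d = −0.75 · ln(1 − (4/3)·0.095238) = −0.75 · ln(0.873016) = −0.75 · (-0.135801) = 0.1019.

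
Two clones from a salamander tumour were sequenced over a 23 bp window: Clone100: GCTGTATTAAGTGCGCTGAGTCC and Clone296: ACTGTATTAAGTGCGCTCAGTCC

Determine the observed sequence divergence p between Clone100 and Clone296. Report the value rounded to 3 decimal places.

0.087

The sequences differ at positions 1 (G/A), 18 (G/C).
There are 2 differences over 23 sites, so p = 2/23 = 0.087.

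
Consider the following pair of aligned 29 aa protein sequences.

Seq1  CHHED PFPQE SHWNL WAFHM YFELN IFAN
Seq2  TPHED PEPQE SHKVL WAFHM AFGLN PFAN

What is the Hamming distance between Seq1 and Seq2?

8

The sequences differ at positions 1 (C/T), 2 (H/P), 7 (F/E), 13 (W/K), 14 (N/V), 21 (Y/A), 23 (E/G), 26 (I/P).
That gives 8 mismatches out of 29 aligned sites, so the Hamming distance is 8.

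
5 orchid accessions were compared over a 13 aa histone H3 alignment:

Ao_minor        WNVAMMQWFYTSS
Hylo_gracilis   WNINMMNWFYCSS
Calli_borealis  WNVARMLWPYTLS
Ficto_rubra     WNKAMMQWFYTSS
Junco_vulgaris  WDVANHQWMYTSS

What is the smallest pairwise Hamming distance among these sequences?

1

Pairwise Hamming distances:
  Ao_minor vs Hylo_gracilis: 4
  Ao_minor vs Calli_borealis: 4
  Ao_minor vs Ficto_rubra: 1
  Ao_minor vs Junco_vulgaris: 4
  Hylo_gracilis vs Calli_borealis: 7
  Hylo_gracilis vs Ficto_rubra: 4
  Hylo_gracilis vs Junco_vulgaris: 8
  Calli_borealis vs Ficto_rubra: 5
  Calli_borealis vs Junco_vulgaris: 6
  Ficto_rubra vs Junco_vulgaris: 5
The smallest is 1, between Ao_minor and Ficto_rubra.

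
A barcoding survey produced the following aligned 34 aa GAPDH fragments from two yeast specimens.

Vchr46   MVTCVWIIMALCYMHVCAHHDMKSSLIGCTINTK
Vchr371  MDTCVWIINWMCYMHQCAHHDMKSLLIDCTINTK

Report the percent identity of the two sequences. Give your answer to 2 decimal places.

79.41%

The sequences differ at positions 2 (V/D), 9 (M/N), 10 (A/W), 11 (L/M), 16 (V/Q), 25 (S/L), 28 (G/D).
27 of the 34 sites match, so the percent identity is 27/34 × 100 = 79.41%.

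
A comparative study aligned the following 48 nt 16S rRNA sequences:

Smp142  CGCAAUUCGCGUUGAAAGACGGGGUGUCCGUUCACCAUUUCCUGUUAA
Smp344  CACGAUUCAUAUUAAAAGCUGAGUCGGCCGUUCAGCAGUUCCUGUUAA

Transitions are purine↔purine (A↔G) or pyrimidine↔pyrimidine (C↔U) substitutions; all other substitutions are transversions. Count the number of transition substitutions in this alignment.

Differing sites — 2:G/A (Ti); 4:A/G (Ti); 9:G/A (Ti); 10:C/U (Ti); 11:G/A (Ti); 14:G/A (Ti); 19:A/C (Tv); 20:C/U (Ti); 22:G/A (Ti); 24:G/U (Tv); 25:U/C (Ti); 27:U/G (Tv); 35:C/G (Tv); 38:U/G (Tv).
Of the 14 differences, 9 transitions and 5 transversions, so the answer is 9.

9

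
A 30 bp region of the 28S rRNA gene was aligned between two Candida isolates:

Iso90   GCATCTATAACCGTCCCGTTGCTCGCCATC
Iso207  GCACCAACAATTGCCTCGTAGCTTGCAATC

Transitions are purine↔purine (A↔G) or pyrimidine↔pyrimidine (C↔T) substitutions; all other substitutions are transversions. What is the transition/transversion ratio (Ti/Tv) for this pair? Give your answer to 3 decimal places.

Mismatches occur at site 4 (T/C, transition), site 6 (T/A, transversion), site 8 (T/C, transition), site 11 (C/T, transition), site 12 (C/T, transition), site 14 (T/C, transition), site 16 (C/T, transition), site 20 (T/A, transversion), site 24 (C/T, transition), site 27 (C/A, transversion).
Of the 10 differences, 7 transitions and 3 transversions, so Ti/Tv = 7/3 = 2.333.

2.333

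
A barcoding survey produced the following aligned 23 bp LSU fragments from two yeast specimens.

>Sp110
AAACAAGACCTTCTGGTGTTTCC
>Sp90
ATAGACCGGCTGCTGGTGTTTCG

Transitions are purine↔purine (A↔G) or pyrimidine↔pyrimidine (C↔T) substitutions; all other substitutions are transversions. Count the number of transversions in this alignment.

Mismatches occur at site 2 (A/T, transversion), site 4 (C/G, transversion), site 6 (A/C, transversion), site 7 (G/C, transversion), site 8 (A/G, transition), site 9 (C/G, transversion), site 12 (T/G, transversion), site 23 (C/G, transversion).
Of the 8 differences, 1 transition and 7 transversions, so the answer is 7.

7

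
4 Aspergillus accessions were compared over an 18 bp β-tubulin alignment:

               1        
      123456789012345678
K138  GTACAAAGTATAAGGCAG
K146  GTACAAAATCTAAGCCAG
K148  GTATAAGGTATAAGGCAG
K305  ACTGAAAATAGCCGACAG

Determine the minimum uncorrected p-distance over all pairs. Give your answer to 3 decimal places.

0.111

Pairwise Hamming distances:
  K138 vs K146: 3
  K138 vs K148: 2
  K138 vs K305: 9
  K146 vs K148: 5
  K146 vs K305: 9
  K148 vs K305: 10
The smallest is 2 mismatches, between K138 and K148; p = 2/18 = 0.111.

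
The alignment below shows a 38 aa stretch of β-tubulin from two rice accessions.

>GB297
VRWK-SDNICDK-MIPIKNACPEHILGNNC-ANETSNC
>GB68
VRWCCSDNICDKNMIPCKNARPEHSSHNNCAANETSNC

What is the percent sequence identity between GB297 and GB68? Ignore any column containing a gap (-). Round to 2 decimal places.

Excluding the 3 gap columns leaves 35 comparable sites.
The sequences differ at positions 4 (K/C), 17 (I/C), 21 (C/R), 25 (I/S), 26 (L/S), 27 (G/H).
29 of the 35 comparable sites match, so the percent identity is 29/35 × 100 = 82.86%.

82.86%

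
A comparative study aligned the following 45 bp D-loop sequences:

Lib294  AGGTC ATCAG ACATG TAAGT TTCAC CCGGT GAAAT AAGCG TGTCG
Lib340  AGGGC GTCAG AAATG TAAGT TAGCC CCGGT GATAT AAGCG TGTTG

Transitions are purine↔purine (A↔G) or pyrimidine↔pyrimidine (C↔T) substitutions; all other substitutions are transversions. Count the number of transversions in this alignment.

Mismatches occur at site 4 (T↔G, transversion), site 6 (A↔G, transition), site 12 (C↔A, transversion), site 22 (T↔A, transversion), site 23 (C↔G, transversion), site 24 (A↔C, transversion), site 33 (A↔T, transversion), site 44 (C↔T, transition).
Of the 8 differences, 2 transitions and 6 transversions, so the answer is 6.

6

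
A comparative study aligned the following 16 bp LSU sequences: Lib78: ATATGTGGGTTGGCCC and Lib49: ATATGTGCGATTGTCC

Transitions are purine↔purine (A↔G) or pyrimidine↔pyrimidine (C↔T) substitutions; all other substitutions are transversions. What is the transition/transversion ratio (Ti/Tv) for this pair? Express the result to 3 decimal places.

0.333

The sequences differ at positions 8 (G/C, transversion), 10 (T/A, transversion), 12 (G/T, transversion), 14 (C/T, transition).
Of the 4 differences, 1 transition and 3 transversions, so Ti/Tv = 1/3 = 0.333.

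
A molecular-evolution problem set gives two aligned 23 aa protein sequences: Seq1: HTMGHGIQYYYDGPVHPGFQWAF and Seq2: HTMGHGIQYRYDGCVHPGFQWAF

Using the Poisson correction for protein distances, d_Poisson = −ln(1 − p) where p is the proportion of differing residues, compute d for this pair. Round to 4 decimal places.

0.0910

Mismatches occur at site 10 (Y/R), site 14 (P/C).
p = 2/23 = 0.086957.
d = −ln(1 − 0.086957) = −ln(0.913043) = 0.0910.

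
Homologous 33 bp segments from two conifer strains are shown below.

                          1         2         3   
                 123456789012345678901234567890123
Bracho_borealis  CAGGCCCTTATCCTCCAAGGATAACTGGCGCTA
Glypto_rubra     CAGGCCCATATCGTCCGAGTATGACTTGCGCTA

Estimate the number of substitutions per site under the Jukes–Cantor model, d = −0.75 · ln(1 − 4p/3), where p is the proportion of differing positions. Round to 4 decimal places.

Differing sites — 8:T/A; 13:C/G; 17:A/G; 20:G/T; 23:A/G; 27:G/T.
p = 6/33 = 0.181818.
d = −0.75 · ln(1 − (4/3)·0.181818) = −0.75 · ln(0.757576) = −0.75 · (-0.277631) = 0.2082.

0.2082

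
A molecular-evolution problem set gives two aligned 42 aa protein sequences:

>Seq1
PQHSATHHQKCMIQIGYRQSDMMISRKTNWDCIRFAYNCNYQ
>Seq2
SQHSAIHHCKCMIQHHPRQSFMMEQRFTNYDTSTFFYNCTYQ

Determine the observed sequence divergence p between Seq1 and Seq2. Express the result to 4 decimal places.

0.3810

Mismatches occur at site 1 (P→S), site 6 (T→I), site 9 (Q→C), site 15 (I→H), site 16 (G→H), site 17 (Y→P), site 21 (D→F), site 24 (I→E), site 25 (S→Q), site 27 (K→F), site 30 (W→Y), site 32 (C→T), site 33 (I→S), site 34 (R→T), site 36 (A→F), site 40 (N→T).
There are 16 differences over 42 sites, so p = 16/42 = 0.3810.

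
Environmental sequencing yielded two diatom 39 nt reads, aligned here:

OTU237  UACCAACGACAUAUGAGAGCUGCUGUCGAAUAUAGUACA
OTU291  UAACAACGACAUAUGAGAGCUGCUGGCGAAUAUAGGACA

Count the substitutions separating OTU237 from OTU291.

Differing sites — 3:C/A; 26:U/G; 36:U/G.
That gives 3 mismatches out of 39 aligned sites, so the Hamming distance is 3.

3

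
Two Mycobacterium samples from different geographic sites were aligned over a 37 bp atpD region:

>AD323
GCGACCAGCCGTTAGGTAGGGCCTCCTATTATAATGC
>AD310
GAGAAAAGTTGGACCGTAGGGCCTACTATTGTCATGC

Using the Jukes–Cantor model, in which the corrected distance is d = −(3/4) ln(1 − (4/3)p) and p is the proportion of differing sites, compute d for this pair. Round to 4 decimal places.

0.4248

Differing sites — 2:C/A; 5:C/A; 6:C/A; 9:C/T; 10:C/T; 12:T/G; 13:T/A; 14:A/C; 15:G/C; 25:C/A; 31:A/G; 33:A/C.
p = 12/37 = 0.324324.
d = −0.75 · ln(1 − (4/3)·0.324324) = −0.75 · ln(0.567568) = −0.75 · (-0.566395) = 0.4248.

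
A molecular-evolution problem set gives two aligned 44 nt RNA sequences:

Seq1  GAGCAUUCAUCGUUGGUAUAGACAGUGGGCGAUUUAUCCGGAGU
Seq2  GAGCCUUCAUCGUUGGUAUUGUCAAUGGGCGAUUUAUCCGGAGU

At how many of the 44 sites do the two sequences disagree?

4

Mismatches occur at site 5 (A↔C), site 20 (A↔U), site 22 (A↔U), site 25 (G↔A).
That gives 4 mismatches out of 44 aligned sites, so the Hamming distance is 4.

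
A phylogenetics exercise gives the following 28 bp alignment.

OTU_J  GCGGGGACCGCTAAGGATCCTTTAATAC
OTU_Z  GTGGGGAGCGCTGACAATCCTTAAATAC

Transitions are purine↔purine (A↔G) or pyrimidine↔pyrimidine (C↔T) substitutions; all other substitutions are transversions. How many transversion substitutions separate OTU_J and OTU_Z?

3

Differing sites — 2:C/T (Ti); 8:C/G (Tv); 13:A/G (Ti); 15:G/C (Tv); 16:G/A (Ti); 23:T/A (Tv).
Of the 6 differences, 3 transitions and 3 transversions, so the answer is 3.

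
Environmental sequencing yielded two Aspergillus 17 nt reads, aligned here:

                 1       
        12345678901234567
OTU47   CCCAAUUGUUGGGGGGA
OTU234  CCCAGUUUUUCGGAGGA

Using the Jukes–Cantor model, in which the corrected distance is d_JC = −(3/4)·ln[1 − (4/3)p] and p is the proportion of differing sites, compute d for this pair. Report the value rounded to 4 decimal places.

Mismatches occur at site 5 (A→G), site 8 (G→U), site 11 (G→C), site 14 (G→A).
p = 4/17 = 0.235294.
d = −0.75 · ln(1 − (4/3)·0.235294) = −0.75 · ln(0.686275) = −0.75 · (-0.376477) = 0.2824.

0.2824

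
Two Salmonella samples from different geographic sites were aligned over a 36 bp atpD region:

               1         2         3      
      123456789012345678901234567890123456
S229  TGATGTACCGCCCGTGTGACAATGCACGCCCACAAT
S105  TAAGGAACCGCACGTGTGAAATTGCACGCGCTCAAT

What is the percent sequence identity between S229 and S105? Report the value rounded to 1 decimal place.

Mismatches occur at site 2 (G→A), site 4 (T→G), site 6 (T→A), site 12 (C→A), site 20 (C→A), site 22 (A→T), site 30 (C→G), site 32 (A→T).
28 of the 36 sites match, so the percent identity is 28/36 × 100 = 77.8%.

77.8%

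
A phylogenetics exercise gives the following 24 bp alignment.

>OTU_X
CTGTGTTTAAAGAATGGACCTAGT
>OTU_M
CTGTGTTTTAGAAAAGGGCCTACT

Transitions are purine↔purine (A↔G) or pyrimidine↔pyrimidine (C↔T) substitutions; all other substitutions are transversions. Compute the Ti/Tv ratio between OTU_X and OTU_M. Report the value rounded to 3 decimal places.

The sequences differ at positions 9 (A/T, transversion), 11 (A/G, transition), 12 (G/A, transition), 15 (T/A, transversion), 18 (A/G, transition), 23 (G/C, transversion).
Of the 6 differences, 3 transitions and 3 transversions, so Ti/Tv = 3/3 = 1.000.

1.000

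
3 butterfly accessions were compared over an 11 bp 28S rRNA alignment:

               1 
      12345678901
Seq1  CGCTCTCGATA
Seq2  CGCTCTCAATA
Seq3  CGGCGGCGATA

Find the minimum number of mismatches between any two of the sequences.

1

Pairwise Hamming distances:
  Seq1 vs Seq2: 1
  Seq1 vs Seq3: 4
  Seq2 vs Seq3: 5
The smallest is 1, between Seq1 and Seq2.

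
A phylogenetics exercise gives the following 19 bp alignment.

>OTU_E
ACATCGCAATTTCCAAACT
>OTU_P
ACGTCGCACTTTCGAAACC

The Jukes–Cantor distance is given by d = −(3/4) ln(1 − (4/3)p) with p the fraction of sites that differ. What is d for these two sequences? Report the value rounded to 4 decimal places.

0.2471

Mismatches occur at site 3 (A→G), site 9 (A→C), site 14 (C→G), site 19 (T→C).
p = 4/19 = 0.210526.
d = −0.75 · ln(1 − (4/3)·0.210526) = −0.75 · ln(0.719299) = −0.75 · (-0.329478) = 0.2471.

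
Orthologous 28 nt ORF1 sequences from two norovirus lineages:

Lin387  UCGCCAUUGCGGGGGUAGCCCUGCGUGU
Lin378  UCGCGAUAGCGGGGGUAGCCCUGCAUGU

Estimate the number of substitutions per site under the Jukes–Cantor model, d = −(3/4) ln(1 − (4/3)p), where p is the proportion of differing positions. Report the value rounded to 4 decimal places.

0.1156

Mismatches occur at site 5 (C↔G), site 8 (U↔A), site 25 (G↔A).
p = 3/28 = 0.107143.
d = −0.75 · ln(1 − (4/3)·0.107143) = −0.75 · ln(0.857143) = −0.75 · (-0.154151) = 0.1156.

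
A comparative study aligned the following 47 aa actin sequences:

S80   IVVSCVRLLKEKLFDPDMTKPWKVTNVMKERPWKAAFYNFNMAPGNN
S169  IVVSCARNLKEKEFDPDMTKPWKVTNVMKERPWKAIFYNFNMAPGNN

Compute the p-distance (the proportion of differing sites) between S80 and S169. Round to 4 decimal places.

0.0851

Mismatches occur at site 6 (V↔A), site 8 (L↔N), site 13 (L↔E), site 36 (A↔I).
There are 4 differences over 47 sites, so p = 4/47 = 0.0851.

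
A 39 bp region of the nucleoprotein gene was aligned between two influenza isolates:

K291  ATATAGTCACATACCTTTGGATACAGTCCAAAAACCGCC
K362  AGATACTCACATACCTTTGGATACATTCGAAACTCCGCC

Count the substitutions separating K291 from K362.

6

Mismatches occur at site 2 (T/G), site 6 (G/C), site 26 (G/T), site 29 (C/G), site 33 (A/C), site 34 (A/T).
That gives 6 mismatches out of 39 aligned sites, so the Hamming distance is 6.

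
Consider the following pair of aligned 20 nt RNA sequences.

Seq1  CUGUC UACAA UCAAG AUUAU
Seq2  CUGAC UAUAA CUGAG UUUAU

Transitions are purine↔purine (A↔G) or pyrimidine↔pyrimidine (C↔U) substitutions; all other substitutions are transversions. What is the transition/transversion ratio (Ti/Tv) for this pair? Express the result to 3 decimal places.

Mismatches occur at site 4 (U/A, transversion), site 8 (C/U, transition), site 11 (U/C, transition), site 12 (C/U, transition), site 13 (A/G, transition), site 16 (A/U, transversion).
Of the 6 differences, 4 transitions and 2 transversions, so Ti/Tv = 4/2 = 2.000.

2.000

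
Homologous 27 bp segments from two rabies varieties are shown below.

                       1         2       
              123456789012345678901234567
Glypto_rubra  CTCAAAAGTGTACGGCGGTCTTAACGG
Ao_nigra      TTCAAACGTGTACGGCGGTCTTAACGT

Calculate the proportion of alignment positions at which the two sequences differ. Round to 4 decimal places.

The sequences differ at positions 1 (C/T), 7 (A/C), 27 (G/T).
There are 3 differences over 27 sites, so p = 3/27 = 0.1111.

0.1111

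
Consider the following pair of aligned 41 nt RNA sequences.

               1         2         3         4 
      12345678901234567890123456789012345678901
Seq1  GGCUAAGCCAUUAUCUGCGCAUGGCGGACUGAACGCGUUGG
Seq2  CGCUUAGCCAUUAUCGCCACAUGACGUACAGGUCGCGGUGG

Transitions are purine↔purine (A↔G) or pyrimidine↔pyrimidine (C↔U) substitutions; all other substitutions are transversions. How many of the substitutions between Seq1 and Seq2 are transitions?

The sequences differ at positions 1 (G/C, transversion), 5 (A/U, transversion), 16 (U/G, transversion), 17 (G/C, transversion), 19 (G/A, transition), 24 (G/A, transition), 27 (G/U, transversion), 30 (U/A, transversion), 32 (A/G, transition), 33 (A/U, transversion), 38 (U/G, transversion).
Of the 11 differences, 3 transitions and 8 transversions, so the answer is 3.

3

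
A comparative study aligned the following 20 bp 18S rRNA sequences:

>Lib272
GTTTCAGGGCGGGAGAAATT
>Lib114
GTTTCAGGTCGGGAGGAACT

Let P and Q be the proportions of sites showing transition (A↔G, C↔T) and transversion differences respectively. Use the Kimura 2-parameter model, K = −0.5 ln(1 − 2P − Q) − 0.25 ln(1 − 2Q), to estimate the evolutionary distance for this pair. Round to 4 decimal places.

The sequences differ at positions 9 (G/T, transversion), 16 (A/G, transition), 19 (T/C, transition).
Of the 3 differences, 2 transitions and 1 transversion over 20 sites: P = 2/20 = 0.100000, Q = 1/20 = 0.050000.
d = −0.5·ln(0.750000) − 0.25·ln(0.900000) = −0.5·(-0.287682) − 0.25·(-0.105361) = 0.1702.

0.1702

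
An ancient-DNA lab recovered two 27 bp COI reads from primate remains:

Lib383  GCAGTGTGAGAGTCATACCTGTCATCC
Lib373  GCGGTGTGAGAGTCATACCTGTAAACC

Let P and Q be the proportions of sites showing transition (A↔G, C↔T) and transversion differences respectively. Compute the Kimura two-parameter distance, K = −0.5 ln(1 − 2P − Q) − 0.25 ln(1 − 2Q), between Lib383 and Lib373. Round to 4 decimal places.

0.1203

The sequences differ at positions 3 (A/G, transition), 23 (C/A, transversion), 25 (T/A, transversion).
Of the 3 differences, 1 transition and 2 transversions over 27 sites: P = 1/27 = 0.037037, Q = 2/27 = 0.074074.
d = −0.5·ln(0.851852) − 0.25·ln(0.851852) = −0.5·(-0.160342) − 0.25·(-0.160342) = 0.1203.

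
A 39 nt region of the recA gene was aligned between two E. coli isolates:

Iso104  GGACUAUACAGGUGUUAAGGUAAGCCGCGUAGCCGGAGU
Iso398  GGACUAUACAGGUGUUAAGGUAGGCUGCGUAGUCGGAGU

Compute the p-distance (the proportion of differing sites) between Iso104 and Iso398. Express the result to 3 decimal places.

The sequences differ at positions 23 (A/G), 26 (C/U), 33 (C/U).
There are 3 differences over 39 sites, so p = 3/39 = 0.077.

0.077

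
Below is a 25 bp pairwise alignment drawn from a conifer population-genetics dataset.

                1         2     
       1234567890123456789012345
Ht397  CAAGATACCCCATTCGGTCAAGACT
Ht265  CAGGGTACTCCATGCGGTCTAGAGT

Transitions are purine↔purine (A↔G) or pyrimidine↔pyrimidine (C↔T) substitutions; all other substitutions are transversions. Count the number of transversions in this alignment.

Mismatches occur at site 3 (A/G, transition), site 5 (A/G, transition), site 9 (C/T, transition), site 14 (T/G, transversion), site 20 (A/T, transversion), site 24 (C/G, transversion).
Of the 6 differences, 3 transitions and 3 transversions, so the answer is 3.

3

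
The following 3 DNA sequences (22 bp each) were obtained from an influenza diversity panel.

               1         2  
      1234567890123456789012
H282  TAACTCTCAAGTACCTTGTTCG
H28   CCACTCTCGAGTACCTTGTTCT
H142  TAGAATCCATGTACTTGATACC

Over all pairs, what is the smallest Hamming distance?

Pairwise Hamming distances:
  H282 vs H28: 4
  H282 vs H142: 11
  H28 vs H142: 14
The smallest is 4, between H282 and H28.

4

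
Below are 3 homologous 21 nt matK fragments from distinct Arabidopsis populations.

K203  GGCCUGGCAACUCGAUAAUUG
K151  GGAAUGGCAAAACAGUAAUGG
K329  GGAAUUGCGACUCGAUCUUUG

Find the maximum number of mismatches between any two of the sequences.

Pairwise Hamming distances:
  K203 vs K151: 7
  K203 vs K329: 6
  K151 vs K329: 9
The largest is 9, between K151 and K329.

9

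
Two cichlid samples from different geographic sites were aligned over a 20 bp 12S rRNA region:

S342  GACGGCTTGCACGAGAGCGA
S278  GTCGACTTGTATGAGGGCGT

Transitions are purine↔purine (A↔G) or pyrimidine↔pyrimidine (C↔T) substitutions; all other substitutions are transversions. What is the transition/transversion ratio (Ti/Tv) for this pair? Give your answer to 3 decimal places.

2.000

Differing sites — 2:A/T (Tv); 5:G/A (Ti); 10:C/T (Ti); 12:C/T (Ti); 16:A/G (Ti); 20:A/T (Tv).
Of the 6 differences, 4 transitions and 2 transversions, so Ti/Tv = 4/2 = 2.000.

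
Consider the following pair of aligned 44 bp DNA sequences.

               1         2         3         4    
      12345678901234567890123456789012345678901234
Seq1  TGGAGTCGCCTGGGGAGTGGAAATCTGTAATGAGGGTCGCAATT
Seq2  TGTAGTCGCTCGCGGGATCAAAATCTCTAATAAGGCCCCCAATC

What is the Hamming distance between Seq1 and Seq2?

Differing sites — 3:G/T; 10:C/T; 11:T/C; 13:G/C; 16:A/G; 17:G/A; 19:G/C; 20:G/A; 27:G/C; 32:G/A; 36:G/C; 37:T/C; 39:G/C; 44:T/C.
That gives 14 mismatches out of 44 aligned sites, so the Hamming distance is 14.

14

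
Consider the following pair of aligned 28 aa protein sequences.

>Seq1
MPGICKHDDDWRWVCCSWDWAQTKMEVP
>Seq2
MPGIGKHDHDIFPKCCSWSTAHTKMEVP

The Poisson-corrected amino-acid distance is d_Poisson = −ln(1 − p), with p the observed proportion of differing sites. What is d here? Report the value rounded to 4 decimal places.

The sequences differ at positions 5 (C/G), 9 (D/H), 11 (W/I), 12 (R/F), 13 (W/P), 14 (V/K), 19 (D/S), 20 (W/T), 22 (Q/H).
p = 9/28 = 0.321429.
d = −ln(1 − 0.321429) = −ln(0.678571) = 0.3878.

0.3878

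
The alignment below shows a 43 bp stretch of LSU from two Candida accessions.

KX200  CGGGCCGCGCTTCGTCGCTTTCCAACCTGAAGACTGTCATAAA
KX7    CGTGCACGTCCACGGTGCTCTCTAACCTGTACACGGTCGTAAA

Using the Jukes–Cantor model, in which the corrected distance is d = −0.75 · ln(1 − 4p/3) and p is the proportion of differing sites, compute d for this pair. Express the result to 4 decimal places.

0.4693

Differing sites — 3:G/T; 6:C/A; 7:G/C; 8:C/G; 9:G/T; 11:T/C; 12:T/A; 15:T/G; 16:C/T; 20:T/C; 23:C/T; 30:A/T; 32:G/C; 35:T/G; 39:A/G.
p = 15/43 = 0.348837.
d = −0.75 · ln(1 − (4/3)·0.348837) = −0.75 · ln(0.534884) = −0.75 · (-0.625705) = 0.4693.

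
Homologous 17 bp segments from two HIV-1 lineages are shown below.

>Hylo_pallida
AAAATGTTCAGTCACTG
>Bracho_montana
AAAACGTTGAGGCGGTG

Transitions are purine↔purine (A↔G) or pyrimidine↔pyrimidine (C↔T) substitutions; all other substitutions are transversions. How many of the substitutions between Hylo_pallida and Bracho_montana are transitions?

The sequences differ at positions 5 (T/C, transition), 9 (C/G, transversion), 12 (T/G, transversion), 14 (A/G, transition), 15 (C/G, transversion).
Of the 5 differences, 2 transitions and 3 transversions, so the answer is 2.

2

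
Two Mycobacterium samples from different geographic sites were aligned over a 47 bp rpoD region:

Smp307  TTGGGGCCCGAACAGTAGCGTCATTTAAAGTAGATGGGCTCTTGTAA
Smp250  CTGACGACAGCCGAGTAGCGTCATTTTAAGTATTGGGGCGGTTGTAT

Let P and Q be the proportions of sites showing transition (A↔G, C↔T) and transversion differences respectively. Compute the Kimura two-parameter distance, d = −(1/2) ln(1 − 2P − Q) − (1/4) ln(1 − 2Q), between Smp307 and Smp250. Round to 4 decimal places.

The sequences differ at positions 1 (T/C, transition), 4 (G/A, transition), 5 (G/C, transversion), 7 (C/A, transversion), 9 (C/A, transversion), 11 (A/C, transversion), 12 (A/C, transversion), 13 (C/G, transversion), 27 (A/T, transversion), 33 (G/T, transversion), 34 (A/T, transversion), 35 (T/G, transversion), 40 (T/G, transversion), 41 (C/G, transversion), 47 (A/T, transversion).
Of the 15 differences, 2 transitions and 13 transversions over 47 sites: P = 2/47 = 0.042553, Q = 13/47 = 0.276596.
d = −0.5·ln(0.638298) − 0.25·ln(0.446808) = −0.5·(-0.448950) − 0.25·(-0.805626) = 0.4259.

0.4259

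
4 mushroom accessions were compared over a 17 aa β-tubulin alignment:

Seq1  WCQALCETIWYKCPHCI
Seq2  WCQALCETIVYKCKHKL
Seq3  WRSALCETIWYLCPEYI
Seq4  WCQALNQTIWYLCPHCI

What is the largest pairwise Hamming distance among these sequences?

8

Pairwise Hamming distances:
  Seq1 vs Seq2: 4
  Seq1 vs Seq3: 5
  Seq1 vs Seq4: 3
  Seq2 vs Seq3: 8
  Seq2 vs Seq4: 7
  Seq3 vs Seq4: 6
The largest is 8, between Seq2 and Seq3.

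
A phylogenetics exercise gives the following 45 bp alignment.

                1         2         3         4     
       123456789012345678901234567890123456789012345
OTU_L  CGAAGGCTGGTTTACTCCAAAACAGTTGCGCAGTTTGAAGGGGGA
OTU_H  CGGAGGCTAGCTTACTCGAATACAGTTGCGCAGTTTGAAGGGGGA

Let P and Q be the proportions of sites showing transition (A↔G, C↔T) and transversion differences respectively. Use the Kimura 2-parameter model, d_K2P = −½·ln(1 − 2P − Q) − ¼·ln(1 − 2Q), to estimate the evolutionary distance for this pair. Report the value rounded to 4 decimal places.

Mismatches occur at site 3 (A/G, transition), site 9 (G/A, transition), site 11 (T/C, transition), site 18 (C/G, transversion), site 21 (A/T, transversion).
Of the 5 differences, 3 transitions and 2 transversions over 45 sites: P = 3/45 = 0.066667, Q = 2/45 = 0.044444.
d = −0.5·ln(0.822222) − 0.25·ln(0.911112) = −0.5·(-0.195745) − 0.25·(-0.093089) = 0.1211.

0.1211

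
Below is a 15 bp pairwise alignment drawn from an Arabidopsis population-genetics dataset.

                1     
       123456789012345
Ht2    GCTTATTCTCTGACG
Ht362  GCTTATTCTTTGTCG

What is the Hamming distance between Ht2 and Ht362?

2

Mismatches occur at site 10 (C/T), site 13 (A/T).
That gives 2 mismatches out of 15 aligned sites, so the Hamming distance is 2.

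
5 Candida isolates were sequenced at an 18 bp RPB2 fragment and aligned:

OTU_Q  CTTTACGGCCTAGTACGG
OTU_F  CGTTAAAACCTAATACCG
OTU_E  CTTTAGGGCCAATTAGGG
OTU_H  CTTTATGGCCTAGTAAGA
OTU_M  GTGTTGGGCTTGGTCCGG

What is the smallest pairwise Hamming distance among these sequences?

3

Pairwise Hamming distances:
  OTU_Q vs OTU_F: 6
  OTU_Q vs OTU_E: 4
  OTU_Q vs OTU_H: 3
  OTU_Q vs OTU_M: 7
  OTU_F vs OTU_E: 8
  OTU_F vs OTU_H: 8
  OTU_F vs OTU_M: 12
  OTU_E vs OTU_H: 5
  OTU_E vs OTU_M: 9
  OTU_H vs OTU_M: 9
The smallest is 3, between OTU_Q and OTU_H.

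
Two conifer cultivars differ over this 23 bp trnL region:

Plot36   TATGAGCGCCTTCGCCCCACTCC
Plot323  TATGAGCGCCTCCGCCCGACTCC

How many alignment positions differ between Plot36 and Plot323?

The sequences differ at positions 12 (T/C), 18 (C/G).
That gives 2 mismatches out of 23 aligned sites, so the Hamming distance is 2.

2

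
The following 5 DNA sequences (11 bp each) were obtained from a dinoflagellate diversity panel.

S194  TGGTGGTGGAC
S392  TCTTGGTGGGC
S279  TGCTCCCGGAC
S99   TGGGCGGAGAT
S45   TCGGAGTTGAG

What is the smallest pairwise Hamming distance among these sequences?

Pairwise Hamming distances:
  S194 vs S392: 3
  S194 vs S279: 4
  S194 vs S99: 5
  S194 vs S45: 5
  S392 vs S279: 6
  S392 vs S99: 8
  S392 vs S45: 6
  S279 vs S99: 6
  S279 vs S45: 8
  S99 vs S45: 5
The smallest is 3, between S194 and S392.

3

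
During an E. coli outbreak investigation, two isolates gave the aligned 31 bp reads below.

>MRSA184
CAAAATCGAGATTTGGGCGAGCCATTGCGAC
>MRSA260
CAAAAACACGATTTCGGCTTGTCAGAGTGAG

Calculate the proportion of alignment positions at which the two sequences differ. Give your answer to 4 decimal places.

0.3548

Mismatches occur at site 6 (T↔A), site 8 (G↔A), site 9 (A↔C), site 15 (G↔C), site 19 (G↔T), site 20 (A↔T), site 22 (C↔T), site 25 (T↔G), site 26 (T↔A), site 28 (C↔T), site 31 (C↔G).
There are 11 differences over 31 sites, so p = 11/31 = 0.3548.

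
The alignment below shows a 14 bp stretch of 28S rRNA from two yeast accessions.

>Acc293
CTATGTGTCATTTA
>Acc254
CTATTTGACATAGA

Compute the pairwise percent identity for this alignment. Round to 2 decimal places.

71.43%

Mismatches occur at site 5 (G→T), site 8 (T→A), site 12 (T→A), site 13 (T→G).
10 of the 14 sites match, so the percent identity is 10/14 × 100 = 71.43%.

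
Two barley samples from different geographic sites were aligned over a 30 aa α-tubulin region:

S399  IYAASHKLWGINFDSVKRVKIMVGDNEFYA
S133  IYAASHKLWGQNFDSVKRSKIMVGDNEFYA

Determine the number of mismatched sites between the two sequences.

2

Differing sites — 11:I/Q; 19:V/S.
That gives 2 mismatches out of 30 aligned sites, so the Hamming distance is 2.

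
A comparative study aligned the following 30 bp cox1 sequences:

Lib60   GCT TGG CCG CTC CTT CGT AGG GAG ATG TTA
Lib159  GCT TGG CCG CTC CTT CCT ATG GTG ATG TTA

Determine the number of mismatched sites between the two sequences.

The sequences differ at positions 17 (G/C), 20 (G/T), 23 (A/T).
That gives 3 mismatches out of 30 aligned sites, so the Hamming distance is 3.

3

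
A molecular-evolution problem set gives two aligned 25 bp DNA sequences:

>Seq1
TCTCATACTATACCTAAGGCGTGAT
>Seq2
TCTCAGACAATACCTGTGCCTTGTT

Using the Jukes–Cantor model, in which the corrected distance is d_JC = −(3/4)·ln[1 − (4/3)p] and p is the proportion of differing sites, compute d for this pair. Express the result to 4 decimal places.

Differing sites — 6:T/G; 9:T/A; 16:A/G; 17:A/T; 19:G/C; 21:G/T; 24:A/T.
p = 7/25 = 0.280000.
d = −0.75 · ln(1 − (4/3)·0.280000) = −0.75 · ln(0.626667) = −0.75 · (-0.467340) = 0.3505.

0.3505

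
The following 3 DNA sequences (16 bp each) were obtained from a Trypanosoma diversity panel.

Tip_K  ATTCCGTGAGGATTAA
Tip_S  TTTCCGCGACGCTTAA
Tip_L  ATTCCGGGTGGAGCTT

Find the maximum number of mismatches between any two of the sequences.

Pairwise Hamming distances:
  Tip_K vs Tip_S: 4
  Tip_K vs Tip_L: 6
  Tip_S vs Tip_L: 9
The largest is 9, between Tip_S and Tip_L.

9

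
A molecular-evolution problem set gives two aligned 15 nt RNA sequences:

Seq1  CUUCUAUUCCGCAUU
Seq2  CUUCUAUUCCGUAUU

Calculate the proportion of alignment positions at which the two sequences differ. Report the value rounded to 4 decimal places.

0.0667

The sequences differ at position 12 (C/U).
There are 1 differences over 15 sites, so p = 1/15 = 0.0667.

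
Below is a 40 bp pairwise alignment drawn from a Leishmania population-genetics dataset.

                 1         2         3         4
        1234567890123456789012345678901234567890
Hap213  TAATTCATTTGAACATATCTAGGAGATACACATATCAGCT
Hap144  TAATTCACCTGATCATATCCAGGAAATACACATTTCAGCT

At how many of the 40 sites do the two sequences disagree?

Mismatches occur at site 8 (T/C), site 9 (T/C), site 13 (A/T), site 20 (T/C), site 25 (G/A), site 34 (A/T).
That gives 6 mismatches out of 40 aligned sites, so the Hamming distance is 6.

6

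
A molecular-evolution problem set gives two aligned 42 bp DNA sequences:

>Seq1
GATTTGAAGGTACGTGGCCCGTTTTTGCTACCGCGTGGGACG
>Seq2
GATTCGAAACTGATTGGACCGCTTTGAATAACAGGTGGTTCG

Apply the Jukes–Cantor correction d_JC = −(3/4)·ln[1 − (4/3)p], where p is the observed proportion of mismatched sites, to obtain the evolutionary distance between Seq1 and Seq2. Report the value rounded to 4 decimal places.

0.5319

Mismatches occur at site 5 (T→C), site 9 (G→A), site 10 (G→C), site 12 (A→G), site 13 (C→A), site 14 (G→T), site 18 (C→A), site 22 (T→C), site 26 (T→G), site 27 (G→A), site 28 (C→A), site 31 (C→A), site 33 (G→A), site 34 (C→G), site 39 (G→T), site 40 (A→T).
p = 16/42 = 0.380952.
d = −0.75 · ln(1 − (4/3)·0.380952) = −0.75 · ln(0.492064) = −0.75 · (-0.709146) = 0.5319.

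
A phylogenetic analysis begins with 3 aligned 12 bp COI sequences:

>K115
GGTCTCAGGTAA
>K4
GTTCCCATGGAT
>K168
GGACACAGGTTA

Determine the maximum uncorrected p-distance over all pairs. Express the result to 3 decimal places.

0.583

Pairwise Hamming distances:
  K115 vs K4: 5
  K115 vs K168: 3
  K4 vs K168: 7
The largest is 7 mismatches, between K4 and K168; p = 7/12 = 0.583.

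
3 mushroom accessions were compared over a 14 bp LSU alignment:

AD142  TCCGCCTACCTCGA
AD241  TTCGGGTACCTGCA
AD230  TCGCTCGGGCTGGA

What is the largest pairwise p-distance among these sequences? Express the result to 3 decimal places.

Pairwise Hamming distances:
  AD142 vs AD241: 5
  AD142 vs AD230: 7
  AD241 vs AD230: 9
The largest is 9 mismatches, between AD241 and AD230; p = 9/14 = 0.643.

0.643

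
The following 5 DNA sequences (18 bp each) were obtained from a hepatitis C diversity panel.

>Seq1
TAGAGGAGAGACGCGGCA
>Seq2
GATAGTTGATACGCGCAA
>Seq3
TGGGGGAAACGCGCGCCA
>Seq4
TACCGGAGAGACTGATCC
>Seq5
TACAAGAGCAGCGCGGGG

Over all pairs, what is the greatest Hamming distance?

Pairwise Hamming distances:
  Seq1 vs Seq2: 7
  Seq1 vs Seq3: 6
  Seq1 vs Seq4: 7
  Seq1 vs Seq5: 7
  Seq2 vs Seq3: 10
  Seq2 vs Seq4: 12
  Seq2 vs Seq5: 11
  Seq3 vs Seq4: 11
  Seq3 vs Seq5: 10
  Seq4 vs Seq5: 11
The largest is 12, between Seq2 and Seq4.

12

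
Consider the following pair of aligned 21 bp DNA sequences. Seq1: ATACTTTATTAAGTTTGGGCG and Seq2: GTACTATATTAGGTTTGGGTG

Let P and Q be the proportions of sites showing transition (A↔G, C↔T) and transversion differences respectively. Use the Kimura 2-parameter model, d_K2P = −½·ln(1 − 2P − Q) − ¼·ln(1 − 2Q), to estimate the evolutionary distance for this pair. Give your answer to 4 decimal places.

0.2278

Differing sites — 1:A/G (Ti); 6:T/A (Tv); 12:A/G (Ti); 20:C/T (Ti).
Of the 4 differences, 3 transitions and 1 transversion over 21 sites: P = 3/21 = 0.142857, Q = 1/21 = 0.047619.
d = −0.5·ln(0.666667) − 0.25·ln(0.904762) = −0.5·(-0.405465) − 0.25·(-0.100083) = 0.2278.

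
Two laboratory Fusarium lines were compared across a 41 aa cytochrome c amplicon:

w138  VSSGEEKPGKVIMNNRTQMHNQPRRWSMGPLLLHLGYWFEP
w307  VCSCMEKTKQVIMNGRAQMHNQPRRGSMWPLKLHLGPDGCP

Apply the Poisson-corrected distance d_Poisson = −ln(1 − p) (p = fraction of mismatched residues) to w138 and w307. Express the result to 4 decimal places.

0.4555

The sequences differ at positions 2 (S/C), 4 (G/C), 5 (E/M), 8 (P/T), 9 (G/K), 10 (K/Q), 15 (N/G), 17 (T/A), 26 (W/G), 29 (G/W), 32 (L/K), 37 (Y/P), 38 (W/D), 39 (F/G), 40 (E/C).
p = 15/41 = 0.365854.
d = −ln(1 − 0.365854) = −ln(0.634146) = 0.4555.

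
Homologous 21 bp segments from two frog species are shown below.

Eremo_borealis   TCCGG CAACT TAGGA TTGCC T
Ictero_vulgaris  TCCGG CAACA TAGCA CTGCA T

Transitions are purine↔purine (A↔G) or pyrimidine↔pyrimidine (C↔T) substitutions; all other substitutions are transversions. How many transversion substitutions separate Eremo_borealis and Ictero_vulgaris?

3

Differing sites — 10:T/A (Tv); 14:G/C (Tv); 16:T/C (Ti); 20:C/A (Tv).
Of the 4 differences, 1 transition and 3 transversions, so the answer is 3.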